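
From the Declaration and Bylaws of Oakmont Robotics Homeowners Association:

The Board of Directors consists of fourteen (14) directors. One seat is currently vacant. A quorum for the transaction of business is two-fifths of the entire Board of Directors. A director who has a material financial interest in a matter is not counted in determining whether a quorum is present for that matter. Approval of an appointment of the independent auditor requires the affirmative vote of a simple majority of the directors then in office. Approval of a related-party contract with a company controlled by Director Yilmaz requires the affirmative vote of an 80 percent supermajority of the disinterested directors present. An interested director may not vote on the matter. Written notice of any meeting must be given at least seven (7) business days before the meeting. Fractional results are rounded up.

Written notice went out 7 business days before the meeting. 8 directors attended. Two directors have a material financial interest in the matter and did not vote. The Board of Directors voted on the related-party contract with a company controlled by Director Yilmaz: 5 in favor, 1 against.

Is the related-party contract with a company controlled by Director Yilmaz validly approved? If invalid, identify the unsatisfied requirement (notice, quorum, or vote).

Valid — all requirements satisfied.

Notice: 7 business days given; 7 required (7 ≥ 7). Satisfied.
Quorum: 8 present, but the 2 interested directors do not count, leaving 6. Quorum is 6. Satisfied.
Vote: the related-party contract with a company controlled by Director Yilmaz requires four-fifths of the disinterested directors present (8 − 2 = 6). 4/5 of 6 = 4.80, rounded up to 5, so 5 affirmative votes are needed; 5 voted in favor. Satisfied.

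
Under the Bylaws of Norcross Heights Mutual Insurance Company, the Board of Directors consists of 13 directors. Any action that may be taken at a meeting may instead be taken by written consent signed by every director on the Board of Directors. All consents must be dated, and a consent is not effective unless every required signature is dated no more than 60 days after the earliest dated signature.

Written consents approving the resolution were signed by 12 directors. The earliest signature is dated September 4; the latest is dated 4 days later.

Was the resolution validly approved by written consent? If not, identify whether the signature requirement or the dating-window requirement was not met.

Signatures required: every one of 13 — unanimous means all 13, so 13 needed; 12 signed. Insufficient.
Dating window: the latest signature is 4 days after the earliest; the limit is 60 days. Within the window.

Not effective — insufficient signatures.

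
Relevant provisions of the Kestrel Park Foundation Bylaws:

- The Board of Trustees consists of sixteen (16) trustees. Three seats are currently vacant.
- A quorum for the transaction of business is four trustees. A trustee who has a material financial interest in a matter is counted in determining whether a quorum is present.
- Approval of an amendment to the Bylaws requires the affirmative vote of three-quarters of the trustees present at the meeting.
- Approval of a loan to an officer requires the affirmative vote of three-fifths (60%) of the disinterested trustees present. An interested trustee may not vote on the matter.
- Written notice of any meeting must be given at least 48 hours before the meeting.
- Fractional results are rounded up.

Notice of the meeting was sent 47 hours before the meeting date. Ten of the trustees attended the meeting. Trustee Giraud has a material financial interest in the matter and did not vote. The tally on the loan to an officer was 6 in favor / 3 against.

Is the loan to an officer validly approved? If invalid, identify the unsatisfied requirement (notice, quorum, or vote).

Notice: 47 hours given; 48 required (47 < 48). Not satisfied.
Quorum: 10 present (interested trustees count toward quorum); quorum is 4. Satisfied.
Vote: the loan to an officer requires three-fifths of the disinterested trustees present (10 − 1 = 9). 3/5 of 9 = 5.40, rounded up to 6, so 6 affirmative votes are needed; 6 voted in favor. Satisfied.

Invalid — notice requirement not satisfied.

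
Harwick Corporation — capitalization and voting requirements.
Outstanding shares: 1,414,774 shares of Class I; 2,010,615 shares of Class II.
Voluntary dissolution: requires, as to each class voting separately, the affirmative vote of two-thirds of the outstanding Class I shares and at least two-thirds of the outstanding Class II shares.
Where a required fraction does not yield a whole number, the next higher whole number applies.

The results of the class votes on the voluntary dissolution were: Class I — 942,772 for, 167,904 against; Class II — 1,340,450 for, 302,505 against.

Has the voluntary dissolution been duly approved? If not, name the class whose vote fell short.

Not approved — the Class I shares did not give the required vote.

Class I: 2/3 of 1414774 = 943182.67, rounded up to 943183; 943,183 required, 942,772 in favor — not approved.
Class II: 2/3 of 2010615 = 1340410; 1,340,410 required, 1,340,450 in favor — approved.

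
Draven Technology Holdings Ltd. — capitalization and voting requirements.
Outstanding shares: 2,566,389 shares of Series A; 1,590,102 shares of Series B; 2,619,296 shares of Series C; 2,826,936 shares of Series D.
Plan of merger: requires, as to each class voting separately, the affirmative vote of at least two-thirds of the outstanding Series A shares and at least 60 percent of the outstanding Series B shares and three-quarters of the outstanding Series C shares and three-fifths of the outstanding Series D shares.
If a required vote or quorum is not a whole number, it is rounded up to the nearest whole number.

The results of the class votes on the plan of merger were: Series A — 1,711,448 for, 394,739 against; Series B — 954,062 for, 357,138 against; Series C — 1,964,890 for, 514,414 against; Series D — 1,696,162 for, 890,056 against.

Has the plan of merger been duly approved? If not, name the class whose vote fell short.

Approved — every class gave the required vote.

Series A: 2/3 of 2566389 = 1710926; 1,710,926 required, 1,711,448 in favor — approved.
Series B: 3/5 of 1590102 = 954061.20, rounded up to 954062; 954,062 required, 954,062 in favor — approved.
Series C: 3/4 of 2619296 = 1964472; 1,964,472 required, 1,964,890 in favor — approved.
Series D: 3/5 of 2826936 = 1696161.60, rounded up to 1696162; 1,696,162 required, 1,696,162 in favor — approved.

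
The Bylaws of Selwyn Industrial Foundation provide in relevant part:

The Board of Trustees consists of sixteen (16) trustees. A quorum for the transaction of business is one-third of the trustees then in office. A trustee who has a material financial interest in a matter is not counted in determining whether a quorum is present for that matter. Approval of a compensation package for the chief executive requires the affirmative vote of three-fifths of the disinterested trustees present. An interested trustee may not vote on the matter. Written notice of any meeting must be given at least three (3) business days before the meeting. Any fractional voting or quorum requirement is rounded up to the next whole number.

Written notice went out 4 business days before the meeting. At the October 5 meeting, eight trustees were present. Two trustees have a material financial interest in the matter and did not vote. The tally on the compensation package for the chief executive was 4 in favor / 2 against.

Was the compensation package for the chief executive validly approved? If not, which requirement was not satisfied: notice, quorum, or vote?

Notice: 4 business days given; 3 required (4 ≥ 3). Satisfied.
Quorum: 8 present, but the 2 interested trustees do not count, leaving 6. Quorum is 6. Satisfied.
Vote: the compensation package for the chief executive requires three-fifths of the disinterested trustees present (8 − 2 = 6). 3/5 of 6 = 3.60, rounded up to 4, so 4 affirmative votes are needed; 4 voted in favor. Satisfied.

Valid — all requirements satisfied.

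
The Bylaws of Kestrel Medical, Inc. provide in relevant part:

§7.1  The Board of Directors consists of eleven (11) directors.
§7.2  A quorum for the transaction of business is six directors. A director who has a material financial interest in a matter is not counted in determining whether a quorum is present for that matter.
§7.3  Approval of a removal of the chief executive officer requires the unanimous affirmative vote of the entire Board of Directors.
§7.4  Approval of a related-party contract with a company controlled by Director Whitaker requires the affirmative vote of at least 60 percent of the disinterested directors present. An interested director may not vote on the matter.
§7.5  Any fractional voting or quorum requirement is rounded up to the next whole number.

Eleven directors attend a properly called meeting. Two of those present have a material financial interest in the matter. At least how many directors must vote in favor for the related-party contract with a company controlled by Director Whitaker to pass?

6

The related-party contract with a company controlled by Director Whitaker requires three-fifths of the disinterested directors present (11 − 2 = 9).
3/5 of 9 = 5.40, rounded up to 6.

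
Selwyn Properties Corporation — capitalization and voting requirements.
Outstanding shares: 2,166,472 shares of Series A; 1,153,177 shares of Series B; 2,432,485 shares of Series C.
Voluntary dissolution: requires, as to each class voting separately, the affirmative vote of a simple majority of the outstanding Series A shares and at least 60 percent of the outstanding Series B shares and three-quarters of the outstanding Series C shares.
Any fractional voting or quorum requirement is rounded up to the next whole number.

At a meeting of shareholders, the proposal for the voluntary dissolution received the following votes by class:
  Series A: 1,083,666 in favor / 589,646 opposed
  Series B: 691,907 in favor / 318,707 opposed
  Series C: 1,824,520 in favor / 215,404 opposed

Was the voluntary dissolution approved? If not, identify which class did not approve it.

Approved — every class gave the required vote.

Series A: a majority of 2166472 is 1083237; 1,083,237 required, 1,083,666 in favor — approved.
Series B: 3/5 of 1153177 = 691906.20, rounded up to 691907; 691,907 required, 691,907 in favor — approved.
Series C: 3/4 of 2432485 = 1824363.75, rounded up to 1824364; 1,824,364 required, 1,824,520 in favor — approved.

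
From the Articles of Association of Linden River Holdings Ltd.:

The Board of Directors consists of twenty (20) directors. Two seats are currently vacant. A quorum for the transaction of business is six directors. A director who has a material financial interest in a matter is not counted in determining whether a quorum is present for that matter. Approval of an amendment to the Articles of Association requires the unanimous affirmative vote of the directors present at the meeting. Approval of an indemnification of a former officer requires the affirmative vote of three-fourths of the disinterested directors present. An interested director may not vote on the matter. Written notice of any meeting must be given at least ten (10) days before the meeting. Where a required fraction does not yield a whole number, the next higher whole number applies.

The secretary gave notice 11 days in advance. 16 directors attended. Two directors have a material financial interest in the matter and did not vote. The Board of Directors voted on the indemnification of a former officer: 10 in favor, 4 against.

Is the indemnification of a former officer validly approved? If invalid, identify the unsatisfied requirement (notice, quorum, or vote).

Invalid — vote requirement not satisfied.

Notice: 11 days given; 10 required (11 ≥ 10). Satisfied.
Quorum: 16 present, but the 2 interested directors do not count, leaving 14. Quorum is 6. Satisfied.
Vote: the indemnification of a former officer requires three-fourths of the disinterested directors present (16 − 2 = 14). 3/4 of 14 = 10.50, rounded up to 11, so 11 affirmative votes are needed; 10 voted in favor. Not satisfied.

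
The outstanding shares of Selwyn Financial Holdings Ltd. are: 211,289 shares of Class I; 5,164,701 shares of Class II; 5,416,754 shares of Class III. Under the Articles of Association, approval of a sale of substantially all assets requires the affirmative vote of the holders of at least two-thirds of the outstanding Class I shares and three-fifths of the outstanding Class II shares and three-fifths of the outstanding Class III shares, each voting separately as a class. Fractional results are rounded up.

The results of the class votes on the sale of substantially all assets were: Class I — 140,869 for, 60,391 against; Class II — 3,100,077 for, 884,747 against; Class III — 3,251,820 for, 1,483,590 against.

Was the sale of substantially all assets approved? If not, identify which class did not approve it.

Class I: 2/3 of 211289 = 140859.33, rounded up to 140860; 140,860 required, 140,869 in favor — approved.
Class II: 3/5 of 5164701 = 3098820.60, rounded up to 3098821; 3,098,821 required, 3,100,077 in favor — approved.
Class III: 3/5 of 5416754 = 3250052.40, rounded up to 3250053; 3,250,053 required, 3,251,820 in favor — approved.

Approved — every class gave the required vote.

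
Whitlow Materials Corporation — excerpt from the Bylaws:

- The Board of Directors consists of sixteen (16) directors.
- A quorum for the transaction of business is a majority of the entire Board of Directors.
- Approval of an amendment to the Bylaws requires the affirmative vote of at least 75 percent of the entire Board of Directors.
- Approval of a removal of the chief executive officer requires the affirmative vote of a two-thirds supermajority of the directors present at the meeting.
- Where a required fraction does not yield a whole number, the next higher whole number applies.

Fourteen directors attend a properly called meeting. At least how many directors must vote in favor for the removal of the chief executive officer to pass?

The removal of the chief executive officer requires two-thirds of the directors present (14).
2/3 of 14 = 9.33, rounded up to 10.

10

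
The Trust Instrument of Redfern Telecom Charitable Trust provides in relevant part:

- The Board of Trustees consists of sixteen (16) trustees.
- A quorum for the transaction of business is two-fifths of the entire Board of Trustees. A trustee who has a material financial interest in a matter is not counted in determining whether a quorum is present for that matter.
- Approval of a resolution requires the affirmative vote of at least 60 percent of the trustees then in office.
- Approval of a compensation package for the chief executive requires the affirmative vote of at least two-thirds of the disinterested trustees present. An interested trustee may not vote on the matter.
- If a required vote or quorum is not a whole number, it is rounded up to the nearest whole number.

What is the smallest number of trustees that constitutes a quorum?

2/5 of 16 = 6.40, rounded up to 7.

7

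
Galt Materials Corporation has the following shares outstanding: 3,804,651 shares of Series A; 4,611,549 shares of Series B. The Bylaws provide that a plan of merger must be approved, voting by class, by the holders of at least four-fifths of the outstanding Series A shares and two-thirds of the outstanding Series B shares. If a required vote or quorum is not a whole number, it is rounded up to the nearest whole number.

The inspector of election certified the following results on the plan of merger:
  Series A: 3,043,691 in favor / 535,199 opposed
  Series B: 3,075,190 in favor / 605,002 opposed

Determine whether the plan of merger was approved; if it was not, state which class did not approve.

Not approved — the Series A shares did not give the required vote.

Series A: 4/5 of 3804651 = 3043720.80, rounded up to 3043721; 3,043,721 required, 3,043,691 in favor — not approved.
Series B: 2/3 of 4611549 = 3074366; 3,074,366 required, 3,075,190 in favor — approved.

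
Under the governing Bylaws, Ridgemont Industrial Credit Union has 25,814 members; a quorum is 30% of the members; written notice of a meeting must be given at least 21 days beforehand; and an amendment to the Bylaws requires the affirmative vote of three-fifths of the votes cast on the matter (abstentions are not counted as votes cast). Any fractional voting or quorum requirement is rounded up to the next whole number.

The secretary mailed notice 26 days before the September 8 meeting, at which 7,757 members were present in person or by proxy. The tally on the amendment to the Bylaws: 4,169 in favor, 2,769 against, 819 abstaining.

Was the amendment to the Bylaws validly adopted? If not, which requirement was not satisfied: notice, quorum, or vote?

Valid — all requirements satisfied.

Notice: 26 days given; 21 required. Satisfied.
Quorum: 30% of 25,814 = 7,744.20, rounded up to 7,745; 7,757 present. Satisfied.
Vote: requires three-fifths of the votes cast (7,757 − 819 abstaining = 6,938); 3/5 of 6938 = 4162.80, rounded up to 4163, so 4,163 needed; 4,169 in favor. Satisfied.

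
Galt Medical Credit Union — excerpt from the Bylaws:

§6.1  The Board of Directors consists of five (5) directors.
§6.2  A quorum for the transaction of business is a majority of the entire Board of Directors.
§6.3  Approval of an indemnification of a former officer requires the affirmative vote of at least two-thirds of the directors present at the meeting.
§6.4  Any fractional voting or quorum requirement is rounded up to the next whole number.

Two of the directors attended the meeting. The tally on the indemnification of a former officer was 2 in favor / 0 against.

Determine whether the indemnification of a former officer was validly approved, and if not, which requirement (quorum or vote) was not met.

Invalid — quorum requirement not satisfied.

Quorum: 2 present; quorum is 3. Not satisfied.
Vote: the indemnification of a former officer requires two-thirds of the directors present (2). 2/3 of 2 = 1.33, rounded up to 2, so 2 affirmative votes are needed; 2 voted in favor. Satisfied. (Moot — without a quorum no business can be validly transacted.)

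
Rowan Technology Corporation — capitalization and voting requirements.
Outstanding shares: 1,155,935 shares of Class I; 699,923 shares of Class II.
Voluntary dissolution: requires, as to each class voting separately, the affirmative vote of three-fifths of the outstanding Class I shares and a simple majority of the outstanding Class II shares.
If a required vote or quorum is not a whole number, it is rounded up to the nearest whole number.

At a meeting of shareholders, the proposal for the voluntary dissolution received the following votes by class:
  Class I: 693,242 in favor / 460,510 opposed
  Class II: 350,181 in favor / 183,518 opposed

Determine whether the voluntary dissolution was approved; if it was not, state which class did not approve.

Not approved — the Class I shares did not give the required vote.

Class I: 3/5 of 1155935 = 693561; 693,561 required, 693,242 in favor — not approved.
Class II: a majority of 699923 is 349962; 349,962 required, 350,181 in favor — approved.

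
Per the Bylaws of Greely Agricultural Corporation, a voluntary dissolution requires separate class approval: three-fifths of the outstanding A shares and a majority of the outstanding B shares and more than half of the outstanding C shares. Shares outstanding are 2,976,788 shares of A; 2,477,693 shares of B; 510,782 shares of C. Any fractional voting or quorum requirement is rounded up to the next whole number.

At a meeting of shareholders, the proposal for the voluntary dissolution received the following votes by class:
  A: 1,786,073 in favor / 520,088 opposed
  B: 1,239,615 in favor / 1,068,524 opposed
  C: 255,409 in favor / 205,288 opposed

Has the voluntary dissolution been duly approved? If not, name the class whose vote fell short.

Approved — every class gave the required vote.

A: 3/5 of 2976788 = 1786072.80, rounded up to 1786073; 1,786,073 required, 1,786,073 in favor — approved.
B: a majority of 2477693 is 1238847; 1,238,847 required, 1,239,615 in favor — approved.
C: a majority of 510782 is 255392; 255,392 required, 255,409 in favor — approved.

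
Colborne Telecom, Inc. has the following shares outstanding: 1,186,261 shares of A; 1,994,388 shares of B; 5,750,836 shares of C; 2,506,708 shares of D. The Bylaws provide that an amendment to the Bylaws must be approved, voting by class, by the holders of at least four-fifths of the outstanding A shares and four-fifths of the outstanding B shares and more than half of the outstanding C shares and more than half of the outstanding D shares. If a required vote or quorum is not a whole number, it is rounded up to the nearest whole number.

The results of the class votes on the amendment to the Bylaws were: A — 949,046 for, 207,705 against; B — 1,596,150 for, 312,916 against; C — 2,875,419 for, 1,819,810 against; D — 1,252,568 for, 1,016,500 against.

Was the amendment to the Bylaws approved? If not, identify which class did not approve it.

A: 4/5 of 1186261 = 949008.80, rounded up to 949009; 949,009 required, 949,046 in favor — approved.
B: 4/5 of 1994388 = 1595510.40, rounded up to 1595511; 1,595,511 required, 1,596,150 in favor — approved.
C: a majority of 5750836 is 2875419; 2,875,419 required, 2,875,419 in favor — approved.
D: a majority of 2506708 is 1253355; 1,253,355 required, 1,252,568 in favor — not approved.

Not approved — the D shares did not give the required vote.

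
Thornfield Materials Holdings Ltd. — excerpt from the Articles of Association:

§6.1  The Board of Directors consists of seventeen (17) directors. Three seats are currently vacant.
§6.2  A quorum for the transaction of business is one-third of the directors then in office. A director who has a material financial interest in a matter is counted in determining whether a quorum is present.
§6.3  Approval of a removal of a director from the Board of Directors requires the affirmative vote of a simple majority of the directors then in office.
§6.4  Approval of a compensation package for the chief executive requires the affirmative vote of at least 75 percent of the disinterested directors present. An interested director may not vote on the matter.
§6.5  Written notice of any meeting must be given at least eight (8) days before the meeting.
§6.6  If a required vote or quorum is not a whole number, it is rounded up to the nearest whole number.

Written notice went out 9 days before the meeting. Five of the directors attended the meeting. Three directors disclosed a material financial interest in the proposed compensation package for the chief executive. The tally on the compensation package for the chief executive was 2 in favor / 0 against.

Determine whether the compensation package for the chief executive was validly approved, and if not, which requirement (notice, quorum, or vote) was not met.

Valid — all requirements satisfied.

Notice: 9 days given; 8 required (9 ≥ 8). Satisfied.
Quorum: 5 present (interested directors count toward quorum); quorum is 5. Satisfied.
Vote: the compensation package for the chief executive requires three-fourths of the disinterested directors present (5 − 3 = 2). 3/4 of 2 = 1.50, rounded up to 2, so 2 affirmative votes are needed; 2 voted in favor. Satisfied.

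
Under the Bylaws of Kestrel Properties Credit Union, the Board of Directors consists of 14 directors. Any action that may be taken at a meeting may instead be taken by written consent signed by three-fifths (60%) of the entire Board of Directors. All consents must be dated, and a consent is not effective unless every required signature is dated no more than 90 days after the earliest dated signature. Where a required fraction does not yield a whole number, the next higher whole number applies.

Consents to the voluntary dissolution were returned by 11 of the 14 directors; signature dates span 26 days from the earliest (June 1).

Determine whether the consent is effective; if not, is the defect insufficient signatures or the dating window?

Effective — both the signature and dating-window requirements are satisfied.

Signatures required: three-fifths (60%) of 14 — 3/5 of 14 = 8.40, rounded up to 9, so 9 needed; 11 signed. Sufficient.
Dating window: the latest signature is 26 days after the earliest; the limit is 90 days. Within the window.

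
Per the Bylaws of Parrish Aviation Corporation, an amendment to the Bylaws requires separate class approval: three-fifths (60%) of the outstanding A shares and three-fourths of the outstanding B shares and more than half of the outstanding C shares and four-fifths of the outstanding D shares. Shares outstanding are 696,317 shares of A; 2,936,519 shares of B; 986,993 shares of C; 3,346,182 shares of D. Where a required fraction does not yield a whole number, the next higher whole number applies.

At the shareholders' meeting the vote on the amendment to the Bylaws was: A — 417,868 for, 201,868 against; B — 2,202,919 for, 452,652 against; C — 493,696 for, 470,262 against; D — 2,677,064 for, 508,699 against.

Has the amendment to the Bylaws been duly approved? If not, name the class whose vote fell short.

Approved — every class gave the required vote.

A: 3/5 of 696317 = 417790.20, rounded up to 417791; 417,791 required, 417,868 in favor — approved.
B: 3/4 of 2936519 = 2202389.25, rounded up to 2202390; 2,202,390 required, 2,202,919 in favor — approved.
C: a majority of 986993 is 493497; 493,497 required, 493,696 in favor — approved.
D: 4/5 of 3346182 = 2676945.60, rounded up to 2676946; 2,676,946 required, 2,677,064 in favor — approved.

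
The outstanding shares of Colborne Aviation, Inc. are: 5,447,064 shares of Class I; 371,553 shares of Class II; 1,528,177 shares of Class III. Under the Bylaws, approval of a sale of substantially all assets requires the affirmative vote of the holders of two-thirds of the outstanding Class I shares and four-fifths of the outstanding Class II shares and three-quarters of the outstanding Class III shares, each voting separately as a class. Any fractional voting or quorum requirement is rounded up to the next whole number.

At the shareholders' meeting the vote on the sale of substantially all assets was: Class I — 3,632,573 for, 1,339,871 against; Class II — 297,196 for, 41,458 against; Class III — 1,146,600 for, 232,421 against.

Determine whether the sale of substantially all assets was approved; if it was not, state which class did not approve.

Not approved — the Class II shares did not give the required vote.

Class I: 2/3 of 5447064 = 3631376; 3,631,376 required, 3,632,573 in favor — approved.
Class II: 4/5 of 371553 = 297242.40, rounded up to 297243; 297,243 required, 297,196 in favor — not approved.
Class III: 3/4 of 1528177 = 1146132.75, rounded up to 1146133; 1,146,133 required, 1,146,600 in favor — approved.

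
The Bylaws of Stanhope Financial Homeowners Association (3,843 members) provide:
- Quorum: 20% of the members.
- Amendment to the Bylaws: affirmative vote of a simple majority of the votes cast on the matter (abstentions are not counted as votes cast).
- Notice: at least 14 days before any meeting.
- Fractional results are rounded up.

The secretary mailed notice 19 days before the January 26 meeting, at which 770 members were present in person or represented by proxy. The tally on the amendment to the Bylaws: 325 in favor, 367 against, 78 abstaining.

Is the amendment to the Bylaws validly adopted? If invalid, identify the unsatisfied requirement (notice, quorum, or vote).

Invalid — vote requirement not satisfied.

Notice: 19 days given; 14 required. Satisfied.
Quorum: 20% of 3,843 = 768.60, rounded up to 769; 770 present. Satisfied.
Vote: requires a majority of the votes cast (770 − 78 abstaining = 692); a majority of 692 is 347, so 347 needed; 325 in favor. Not satisfied.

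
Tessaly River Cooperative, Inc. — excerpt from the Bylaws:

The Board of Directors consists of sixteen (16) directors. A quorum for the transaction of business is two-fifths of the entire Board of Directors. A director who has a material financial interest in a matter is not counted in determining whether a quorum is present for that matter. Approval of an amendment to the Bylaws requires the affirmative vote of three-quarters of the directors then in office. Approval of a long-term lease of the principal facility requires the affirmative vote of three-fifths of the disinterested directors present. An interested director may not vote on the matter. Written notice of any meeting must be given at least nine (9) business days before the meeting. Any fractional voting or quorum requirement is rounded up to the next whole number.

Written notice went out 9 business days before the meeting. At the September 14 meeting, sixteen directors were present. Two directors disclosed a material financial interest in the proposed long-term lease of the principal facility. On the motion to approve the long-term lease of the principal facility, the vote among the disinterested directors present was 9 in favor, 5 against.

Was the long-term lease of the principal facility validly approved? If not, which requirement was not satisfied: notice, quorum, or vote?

Notice: 9 business days given; 9 required (9 ≥ 9). Satisfied.
Quorum: 16 present, but the 2 interested directors do not count, leaving 14. Quorum is 7. Satisfied.
Vote: the long-term lease of the principal facility requires three-fifths of the disinterested directors present (16 − 2 = 14). 3/5 of 14 = 8.40, rounded up to 9, so 9 affirmative votes are needed; 9 voted in favor. Satisfied.

Valid — all requirements satisfied.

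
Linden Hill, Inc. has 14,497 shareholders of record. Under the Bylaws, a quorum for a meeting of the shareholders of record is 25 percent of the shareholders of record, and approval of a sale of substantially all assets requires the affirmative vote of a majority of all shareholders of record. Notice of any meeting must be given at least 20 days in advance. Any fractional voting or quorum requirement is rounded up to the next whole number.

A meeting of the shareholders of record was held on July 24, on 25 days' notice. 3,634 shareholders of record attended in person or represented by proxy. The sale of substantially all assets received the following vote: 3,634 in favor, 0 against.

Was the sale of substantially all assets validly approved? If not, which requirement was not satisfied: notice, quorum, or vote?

Notice: 25 days given; 20 required. Satisfied.
Quorum: 25% of 14,497 = 3,624.25, rounded up to 3,625; 3,634 present. Satisfied.
Vote: requires a majority of all shareholders of record (14,497); a majority of 14497 is 7249, so 7,249 needed; 3,634 in favor. Not satisfied.

Invalid — vote requirement not satisfied.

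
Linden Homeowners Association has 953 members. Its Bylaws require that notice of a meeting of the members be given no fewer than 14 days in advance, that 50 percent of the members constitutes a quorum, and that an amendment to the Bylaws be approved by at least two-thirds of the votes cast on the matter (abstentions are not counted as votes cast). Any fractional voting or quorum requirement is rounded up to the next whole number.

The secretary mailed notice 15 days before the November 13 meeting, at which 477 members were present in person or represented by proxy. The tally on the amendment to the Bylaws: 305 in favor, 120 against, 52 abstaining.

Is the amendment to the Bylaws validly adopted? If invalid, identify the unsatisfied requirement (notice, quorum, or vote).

Valid — all requirements satisfied.

Notice: 15 days given; 14 required. Satisfied.
Quorum: 50% of 953 = 476.50, rounded up to 477; 477 present. Satisfied.
Vote: requires two-thirds of the votes cast (477 − 52 abstaining = 425); 2/3 of 425 = 283.33, rounded up to 284, so 284 needed; 305 in favor. Satisfied.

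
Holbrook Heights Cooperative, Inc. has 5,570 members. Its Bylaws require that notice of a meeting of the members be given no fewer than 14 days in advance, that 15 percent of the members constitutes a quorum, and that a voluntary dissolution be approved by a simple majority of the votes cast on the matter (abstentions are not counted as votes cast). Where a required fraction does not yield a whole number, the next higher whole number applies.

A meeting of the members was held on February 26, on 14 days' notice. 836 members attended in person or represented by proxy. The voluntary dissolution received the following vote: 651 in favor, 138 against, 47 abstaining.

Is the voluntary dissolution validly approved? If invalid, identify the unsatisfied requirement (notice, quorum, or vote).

Valid — all requirements satisfied.

Notice: 14 days given; 14 required. Satisfied.
Quorum: 15% of 5,570 = 835.50, rounded up to 836; 836 present. Satisfied.
Vote: requires a majority of the votes cast (836 − 47 abstaining = 789); a majority of 789 is 395, so 395 needed; 651 in favor. Satisfied.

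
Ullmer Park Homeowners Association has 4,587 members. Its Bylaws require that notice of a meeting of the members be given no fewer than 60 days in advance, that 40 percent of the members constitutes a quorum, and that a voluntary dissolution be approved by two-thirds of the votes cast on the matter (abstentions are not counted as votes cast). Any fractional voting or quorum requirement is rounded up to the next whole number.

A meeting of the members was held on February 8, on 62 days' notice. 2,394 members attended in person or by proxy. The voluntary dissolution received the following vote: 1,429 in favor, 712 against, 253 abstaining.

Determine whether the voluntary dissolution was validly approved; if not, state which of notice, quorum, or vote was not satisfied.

Valid — all requirements satisfied.

Notice: 62 days given; 60 required. Satisfied.
Quorum: 40% of 4,587 = 1,834.80, rounded up to 1,835; 2,394 present. Satisfied.
Vote: requires two-thirds of the votes cast (2,394 − 253 abstaining = 2,141); 2/3 of 2141 = 1427.33, rounded up to 1428, so 1,428 needed; 1,429 in favor. Satisfied.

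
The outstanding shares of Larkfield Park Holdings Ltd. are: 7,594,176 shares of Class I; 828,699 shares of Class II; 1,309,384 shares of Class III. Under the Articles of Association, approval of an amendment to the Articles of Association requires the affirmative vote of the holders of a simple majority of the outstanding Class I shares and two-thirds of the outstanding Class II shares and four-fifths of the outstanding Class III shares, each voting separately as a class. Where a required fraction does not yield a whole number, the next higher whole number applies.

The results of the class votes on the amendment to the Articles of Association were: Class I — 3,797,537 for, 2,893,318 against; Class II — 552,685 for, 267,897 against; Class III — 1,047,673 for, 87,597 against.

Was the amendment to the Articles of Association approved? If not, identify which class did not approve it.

Class I: a majority of 7594176 is 3797089; 3,797,089 required, 3,797,537 in favor — approved.
Class II: 2/3 of 828699 = 552466; 552,466 required, 552,685 in favor — approved.
Class III: 4/5 of 1309384 = 1047507.20, rounded up to 1047508; 1,047,508 required, 1,047,673 in favor — approved.

Approved — every class gave the required vote.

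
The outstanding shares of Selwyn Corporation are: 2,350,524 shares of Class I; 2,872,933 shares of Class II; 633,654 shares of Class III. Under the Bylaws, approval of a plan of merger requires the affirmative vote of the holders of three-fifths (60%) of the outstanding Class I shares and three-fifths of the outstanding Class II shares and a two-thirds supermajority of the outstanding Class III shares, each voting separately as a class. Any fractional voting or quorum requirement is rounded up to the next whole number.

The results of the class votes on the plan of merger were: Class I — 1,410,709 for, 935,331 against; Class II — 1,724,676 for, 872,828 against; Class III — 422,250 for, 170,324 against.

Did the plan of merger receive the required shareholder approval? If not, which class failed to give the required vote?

Class I: 3/5 of 2350524 = 1410314.40, rounded up to 1410315; 1,410,315 required, 1,410,709 in favor — approved.
Class II: 3/5 of 2872933 = 1723759.80, rounded up to 1723760; 1,723,760 required, 1,724,676 in favor — approved.
Class III: 2/3 of 633654 = 422436; 422,436 required, 422,250 in favor — not approved.

Not approved — the Class III shares did not give the required vote.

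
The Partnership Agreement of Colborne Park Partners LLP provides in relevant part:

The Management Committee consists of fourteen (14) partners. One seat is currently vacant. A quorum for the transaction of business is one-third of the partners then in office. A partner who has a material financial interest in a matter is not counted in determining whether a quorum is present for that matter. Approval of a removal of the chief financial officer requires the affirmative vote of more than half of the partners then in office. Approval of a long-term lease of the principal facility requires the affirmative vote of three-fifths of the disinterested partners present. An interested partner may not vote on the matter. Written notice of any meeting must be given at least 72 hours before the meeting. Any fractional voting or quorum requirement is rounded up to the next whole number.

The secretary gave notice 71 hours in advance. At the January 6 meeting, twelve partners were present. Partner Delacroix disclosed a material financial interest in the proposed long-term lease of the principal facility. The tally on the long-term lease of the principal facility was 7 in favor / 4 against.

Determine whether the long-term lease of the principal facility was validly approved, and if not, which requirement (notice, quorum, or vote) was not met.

Invalid — notice requirement not satisfied.

Notice: 71 hours given; 72 required (71 < 72). Not satisfied.
Quorum: 12 present, but the 1 interested partner does not count, leaving 11. Quorum is 5. Satisfied.
Vote: the long-term lease of the principal facility requires three-fifths of the disinterested partners present (12 − 1 = 11). 3/5 of 11 = 6.60, rounded up to 7, so 7 affirmative votes are needed; 7 voted in favor. Satisfied.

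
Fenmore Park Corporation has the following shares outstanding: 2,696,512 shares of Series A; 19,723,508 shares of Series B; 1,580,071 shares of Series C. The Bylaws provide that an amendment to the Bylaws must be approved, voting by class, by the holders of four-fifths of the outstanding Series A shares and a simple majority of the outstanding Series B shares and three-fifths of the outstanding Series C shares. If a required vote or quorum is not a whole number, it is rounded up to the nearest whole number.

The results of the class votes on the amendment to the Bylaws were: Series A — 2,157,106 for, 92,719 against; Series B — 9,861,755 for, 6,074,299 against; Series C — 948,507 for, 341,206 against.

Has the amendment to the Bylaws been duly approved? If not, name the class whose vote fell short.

Not approved — the Series A shares did not give the required vote.

Series A: 4/5 of 2696512 = 2157209.60, rounded up to 2157210; 2,157,210 required, 2,157,106 in favor — not approved.
Series B: a majority of 19723508 is 9861755; 9,861,755 required, 9,861,755 in favor — approved.
Series C: 3/5 of 1580071 = 948042.60, rounded up to 948043; 948,043 required, 948,507 in favor — approved.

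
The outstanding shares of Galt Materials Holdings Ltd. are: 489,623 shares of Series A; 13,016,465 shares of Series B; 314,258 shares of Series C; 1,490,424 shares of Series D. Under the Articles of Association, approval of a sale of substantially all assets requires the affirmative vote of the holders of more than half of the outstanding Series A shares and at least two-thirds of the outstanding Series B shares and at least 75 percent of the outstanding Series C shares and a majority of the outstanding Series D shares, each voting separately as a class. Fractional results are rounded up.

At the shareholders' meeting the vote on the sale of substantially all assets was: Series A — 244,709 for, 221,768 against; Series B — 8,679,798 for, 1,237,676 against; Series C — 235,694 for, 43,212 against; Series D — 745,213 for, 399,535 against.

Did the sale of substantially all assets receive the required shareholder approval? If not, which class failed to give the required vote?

Series A: a majority of 489623 is 244812; 244,812 required, 244,709 in favor — not approved.
Series B: 2/3 of 13016465 = 8677643.33, rounded up to 8677644; 8,677,644 required, 8,679,798 in favor — approved.
Series C: 3/4 of 314258 = 235693.50, rounded up to 235694; 235,694 required, 235,694 in favor — approved.
Series D: a majority of 1490424 is 745213; 745,213 required, 745,213 in favor — approved.

Not approved — the Series A shares did not give the required vote.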